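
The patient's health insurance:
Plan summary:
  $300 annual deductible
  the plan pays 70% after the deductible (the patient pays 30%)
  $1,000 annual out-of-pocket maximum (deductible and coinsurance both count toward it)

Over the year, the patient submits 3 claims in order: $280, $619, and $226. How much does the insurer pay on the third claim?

$158.20

#1 ($280): entire amount goes to the deductible. Patient owes $280 (running OOP $280). Plan pays $280 − $280 = $0.
#2 ($619): $20 to deductible, leaving $599; coinsurance $599 × 30% = $179.70. Patient pays $199.70; OOP now $479.70. Insurer: $619 − $199.70 = $419.30.
#3 ($226): deductible already satisfied, so patient's share is 30% × $226 = $67.80. Cost to patient: $67.80. OOP to date $547.50. Insurer: $226 − $67.80 = $158.20.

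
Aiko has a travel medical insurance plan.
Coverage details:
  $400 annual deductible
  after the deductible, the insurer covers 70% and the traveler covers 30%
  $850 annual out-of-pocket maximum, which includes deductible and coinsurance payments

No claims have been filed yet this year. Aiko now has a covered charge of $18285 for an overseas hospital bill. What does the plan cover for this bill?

$17435

The full $400 deductible is still open; $400 of this bill applies to it.
After the $400 deductible portion, $18285 − $400 = $17885 is subject to coinsurance.
Coinsurance: $17885 × 30% = $5365.50.
Traveler responsibility before any cap: $400 + $5365.50 = $5765.50.
That would bring total out-of-pocket to $5765.50, past the $850 cap. The traveler is capped at $850 − $0 = $850 on this claim.
The insurer covers the remainder: $18285 − $850 = $17435.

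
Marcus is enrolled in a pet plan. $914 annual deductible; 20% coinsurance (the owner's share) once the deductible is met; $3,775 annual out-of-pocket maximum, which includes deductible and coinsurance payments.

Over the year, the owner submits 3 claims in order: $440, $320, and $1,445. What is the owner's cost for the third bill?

Claim 1 ($440): fully absorbed by the deductible. Owner owes $440 (running OOP $440).
Claim 2 ($320): all of it applies to the deductible. Owner pays $320; OOP now $760.
Claim 3 ($1,445): deductible takes $154, $1,291 remains; coinsurance $1,291 × 20% = $258.20. Owner owes $412.20 (running OOP $1,172.20).

$412.20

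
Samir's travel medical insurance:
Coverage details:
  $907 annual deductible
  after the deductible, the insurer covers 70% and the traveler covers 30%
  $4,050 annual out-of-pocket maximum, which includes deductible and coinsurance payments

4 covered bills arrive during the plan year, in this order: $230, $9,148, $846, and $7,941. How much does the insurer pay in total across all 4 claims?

$14,115

Bill 1, $230: all of it applies to the deductible. Traveler owes $230 (running OOP $230). Plan pays $230 − $230 = $0.
Bill 2, $9,148: deductible takes $677, $8,471 remains; 30% of $8,471 = $2,541.30. Traveler pays $3,218.30; OOP now $3,448.30. Plan pays $9,148 − $3,218.30 = $5,929.70.
Bill 3, $846: deductible already satisfied, so traveler's share is 30% × $846 = $253.80. Cost to traveler: $253.80. OOP to date $3,702.10. Insurer: $846 − $253.80 = $592.20.
Bill 4, $7,941: deductible met; 30% of $7,941 = $2,382.30. OOP would hit $6,084.40 > $4,050, so the cap limits the traveler to $4,050 − $3,702.10 = $347.90. Insurer: $7,941 − $347.90 = $7,593.10.
Insurer total = bills − traveler's total = $18,165 − $4,050 = $14,115.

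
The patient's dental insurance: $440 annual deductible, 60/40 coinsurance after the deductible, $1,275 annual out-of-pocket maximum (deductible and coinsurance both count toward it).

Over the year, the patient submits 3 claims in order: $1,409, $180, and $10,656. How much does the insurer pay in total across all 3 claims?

$10,970

Claim 1 ($1,409): deductible takes $440, $969 remains; 40% of $969 = $387.60. Cost to patient: $827.60. OOP to date $827.60. Plan pays $1,409 − $827.60 = $581.40.
Claim 2 ($180): 40% coinsurance on $180 = $72. Patient owes $72 (running OOP $899.60). Insurer: $180 − $72 = $108.
Claim 3 ($10,656): deductible met; 40% of $10,656 = $4,262.40. Adding that to $899.60 gives $5,162, past the $1,275 cap; patient pays only $1,275 − $899.60 = $375.40. Plan pays $10,656 − $375.40 = $10,280.60.
Insurer total = bills − patient's total = $12,245 − $1,275 = $10,970.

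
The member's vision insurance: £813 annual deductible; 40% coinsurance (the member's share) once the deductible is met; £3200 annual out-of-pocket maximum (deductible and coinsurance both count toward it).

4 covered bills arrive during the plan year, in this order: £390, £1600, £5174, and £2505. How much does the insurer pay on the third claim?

£3257.80

Claim 1 — £390: all of it applies to the deductible. Member pays £390; OOP now £390. Insurer: £390 − £390 = £0.
Claim 2 — £1600: deductible takes £423, £1177 remains; 40% of £1177 = £470.80. Member owes £893.80 (running OOP £1283.80). Insurer: £1600 − £893.80 = £706.20.
Claim 3 — £5174: deductible already satisfied, so member's share is 40% × £5174 = £2069.60. OOP would hit £3353.40 > £3200, so the cap limits the member to £3200 − £1283.80 = £1916.20. Plan pays £5174 − £1916.20 = £3257.80.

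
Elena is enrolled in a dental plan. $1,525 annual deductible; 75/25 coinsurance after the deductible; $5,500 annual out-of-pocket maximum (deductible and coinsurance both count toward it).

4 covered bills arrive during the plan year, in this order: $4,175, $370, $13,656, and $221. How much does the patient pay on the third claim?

$3,220

Bill 1, $4,175: $1,525 to deductible, leaving $2,650; 25% of $2,650 = $662.50. Patient owes $2,187.50 (running OOP $2,187.50).
Bill 2, $370: deductible already satisfied, so patient's share is 25% × $370 = $92.50. Cost to patient: $92.50. OOP to date $2,280.
Bill 3, $13,656: 25% coinsurance on $13,656 = $3,414. Adding that to $2,280 gives $5,694, past the $5,500 cap; patient pays only $5,500 − $2,280 = $3,220.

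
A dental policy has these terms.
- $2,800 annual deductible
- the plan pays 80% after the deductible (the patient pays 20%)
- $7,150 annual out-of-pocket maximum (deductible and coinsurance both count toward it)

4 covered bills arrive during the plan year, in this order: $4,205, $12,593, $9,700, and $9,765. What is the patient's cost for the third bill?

Bill 1, $4,205: $2,800 finishes the deductible; $1,405 goes to coinsurance; coinsurance $1,405 × 20% = $281. Patient owes $3,081 (running OOP $3,081).
Bill 2, $12,593: deductible already satisfied, so patient's share is 20% × $12,593 = $2,518.60. Cost to patient: $2,518.60. OOP to date $5,599.60.
Bill 3, $9,700: 20% coinsurance on $9,700 = $1,940. OOP would hit $7,539.60 > $7,150, so the cap limits the patient to $7,150 − $5,599.60 = $1,550.40.

$1,550.40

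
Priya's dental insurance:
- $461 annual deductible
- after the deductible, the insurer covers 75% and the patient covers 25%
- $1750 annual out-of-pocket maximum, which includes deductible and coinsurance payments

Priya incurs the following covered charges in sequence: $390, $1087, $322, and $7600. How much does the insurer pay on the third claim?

#1 ($390): fully absorbed by the deductible. Cost to patient: $390. OOP to date $390. Plan pays $390 − $390 = $0.
#2 ($1087): $71 to deductible, leaving $1016; patient's 25% is $254. Patient pays $325; OOP now $715. Plan pays $1087 − $325 = $762.
#3 ($322): deductible already satisfied, so patient's share is 25% × $322 = $80.50. Patient owes $80.50 (running OOP $795.50). Insurer: $322 − $80.50 = $241.50.

$241.50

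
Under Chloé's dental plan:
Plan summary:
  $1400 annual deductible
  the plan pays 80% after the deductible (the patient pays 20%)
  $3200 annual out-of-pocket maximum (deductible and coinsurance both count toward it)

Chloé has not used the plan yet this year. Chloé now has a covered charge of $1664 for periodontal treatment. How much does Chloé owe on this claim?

$1452.80

The full $1400 deductible is still open; $1400 of this bill applies to it.
The remaining $264 (= $1664 − $1400) moves to coinsurance.
20% of $264 = $52.80 falls to the patient.
Patient responsibility before any cap: $1400 + $52.80 = $1452.80.
Total out-of-pocket so far would be $0 + $1452.80 = $1452.80, below the $3200 cap — no reduction.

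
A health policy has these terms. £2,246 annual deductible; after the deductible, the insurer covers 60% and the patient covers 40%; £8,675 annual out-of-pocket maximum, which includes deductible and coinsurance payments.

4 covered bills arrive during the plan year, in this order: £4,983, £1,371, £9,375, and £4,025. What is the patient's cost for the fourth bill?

£1,035.80

Claim 1 — £4,983: deductible takes £2,246, £2,737 remains; 40% of £2,737 = £1,094.80. Patient pays £3,340.80; OOP now £3,340.80.
Claim 2 — £1,371: deductible met; 40% of £1,371 = £548.40. Cost to patient: £548.40. OOP to date £3,889.20.
Claim 3 — £9,375: deductible already satisfied, so patient's share is 40% × £9,375 = £3,750. Cost to patient: £3,750. OOP to date £7,639.20.
Claim 4 — £4,025: deductible met; 40% of £4,025 = £1,610. That would push OOP to £9,249.20, over the £8,675 cap, so patient pays £8,675 − £7,639.20 = £1,035.80.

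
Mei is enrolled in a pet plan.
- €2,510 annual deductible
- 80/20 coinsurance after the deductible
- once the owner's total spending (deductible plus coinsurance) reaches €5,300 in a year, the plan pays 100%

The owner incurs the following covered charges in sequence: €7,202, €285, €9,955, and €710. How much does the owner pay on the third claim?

€1,794.60

Bill 1, €7,202: €2,510 finishes the deductible; €4,692 goes to coinsurance; coinsurance €4,692 × 20% = €938.40. Cost to owner: €3,448.40. OOP to date €3,448.40.
Bill 2, €285: deductible already satisfied, so owner's share is 20% × €285 = €57. Cost to owner: €57. OOP to date €3,505.40.
Bill 3, €9,955: deductible met; 20% of €9,955 = €1,991. OOP would hit €5,496.40 > €5,300, so the cap limits the owner to €5,300 − €3,505.40 = €1,794.60.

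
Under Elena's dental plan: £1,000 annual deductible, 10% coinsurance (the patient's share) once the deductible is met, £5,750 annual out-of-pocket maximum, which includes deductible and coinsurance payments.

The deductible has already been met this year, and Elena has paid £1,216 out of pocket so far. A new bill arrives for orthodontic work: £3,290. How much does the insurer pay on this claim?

The deductible is already satisfied, so the full bill goes to coinsurance.
10% of £3,290 = £329 falls to the patient.
Total out-of-pocket so far would be £1,216 + £329 = £1,545, below the £5,750 cap — no reduction.
The plan picks up £3,290 − £329 = £2,961.

£2,961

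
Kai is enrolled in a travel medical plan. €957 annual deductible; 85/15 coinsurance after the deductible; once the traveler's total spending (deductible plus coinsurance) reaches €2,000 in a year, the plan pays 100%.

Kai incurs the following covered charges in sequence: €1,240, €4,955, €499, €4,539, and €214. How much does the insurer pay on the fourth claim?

#1 (€1,240): €957 to deductible, leaving €283; traveler's 15% is €42.45. Cost to traveler: €999.45. OOP to date €999.45. Plan pays €1,240 − €999.45 = €240.55.
#2 (€4,955): deductible already satisfied, so traveler's share is 15% × €4,955 = €743.25. Cost to traveler: €743.25. OOP to date €1,742.70. Plan pays €4,955 − €743.25 = €4,211.75.
#3 (€499): deductible met; 15% of €499 = €74.85. Traveler pays €74.85; OOP now €1,817.55. Insurer: €499 − €74.85 = €424.15.
#4 (€4,539): deductible met; 15% of €4,539 = €680.85. That would push OOP to €2,498.40, over the €2,000 cap, so traveler pays €2,000 − €1,817.55 = €182.45. Insurer: €4,539 − €182.45 = €4,356.55.

€4,356.55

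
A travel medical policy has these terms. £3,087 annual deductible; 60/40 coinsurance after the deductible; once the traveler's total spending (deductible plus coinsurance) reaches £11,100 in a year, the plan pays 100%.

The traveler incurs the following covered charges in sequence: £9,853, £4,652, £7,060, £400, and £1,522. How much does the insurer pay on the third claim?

£4,236

Claim 1 — £9,853: deductible takes £3,087, £6,766 remains; coinsurance £6,766 × 40% = £2,706.40. Cost to traveler: £5,793.40. OOP to date £5,793.40. Insurer: £9,853 − £5,793.40 = £4,059.60.
Claim 2 — £4,652: deductible already satisfied, so traveler's share is 40% × £4,652 = £1,860.80. Traveler pays £1,860.80; OOP now £7,654.20. Plan pays £4,652 − £1,860.80 = £2,791.20.
Claim 3 — £7,060: deductible already satisfied, so traveler's share is 40% × £7,060 = £2,824. Traveler pays £2,824; OOP now £10,478.20. Plan pays £7,060 − £2,824 = £4,236.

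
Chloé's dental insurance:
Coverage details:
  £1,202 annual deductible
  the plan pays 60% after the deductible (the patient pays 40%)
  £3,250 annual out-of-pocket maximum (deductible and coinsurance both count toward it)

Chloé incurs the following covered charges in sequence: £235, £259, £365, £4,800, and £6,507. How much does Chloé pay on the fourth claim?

£2,125.80

Bill 1, £235: entire amount goes to the deductible. Patient pays £235; OOP now £235.
Bill 2, £259: all of it applies to the deductible. Patient owes £259 (running OOP £494).
Bill 3, £365: entire amount goes to the deductible. Cost to patient: £365. OOP to date £859.
Bill 4, £4,800: £343 finishes the deductible; £4,457 goes to coinsurance; patient's 40% is £1,782.80. Patient pays £2,125.80; OOP now £2,984.80.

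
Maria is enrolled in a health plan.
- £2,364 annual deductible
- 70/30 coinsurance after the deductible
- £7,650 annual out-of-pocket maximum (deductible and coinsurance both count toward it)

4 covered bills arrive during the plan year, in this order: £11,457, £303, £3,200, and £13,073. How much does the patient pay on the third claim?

£960

Bill 1, £11,457: deductible takes £2,364, £9,093 remains; coinsurance £9,093 × 30% = £2,727.90. Patient owes £5,091.90 (running OOP £5,091.90).
Bill 2, £303: deductible already satisfied, so patient's share is 30% × £303 = £90.90. Patient pays £90.90; OOP now £5,182.80.
Bill 3, £3,200: deductible already satisfied, so patient's share is 30% × £3,200 = £960. Patient pays £960; OOP now £6,142.80.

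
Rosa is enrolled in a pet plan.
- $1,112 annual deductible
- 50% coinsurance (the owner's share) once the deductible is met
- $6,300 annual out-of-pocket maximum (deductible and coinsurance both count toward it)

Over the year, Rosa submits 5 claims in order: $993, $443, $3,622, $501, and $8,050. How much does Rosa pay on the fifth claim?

$2,964.50

Claim 1 — $993: all of it applies to the deductible. Owner pays $993; OOP now $993.
Claim 2 — $443: deductible takes $119, $324 remains; owner's 50% is $162. Cost to owner: $281. OOP to date $1,274.
Claim 3 — $3,622: deductible already satisfied, so owner's share is 50% × $3,622 = $1,811. Owner owes $1,811 (running OOP $3,085).
Claim 4 — $501: deductible met; 50% of $501 = $250.50. Owner owes $250.50 (running OOP $3,335.50).
Claim 5 — $8,050: deductible met; 50% of $8,050 = $4,025. That would push OOP to $7,360.50, over the $6,300 cap, so owner pays $6,300 − $3,335.50 = $2,964.50.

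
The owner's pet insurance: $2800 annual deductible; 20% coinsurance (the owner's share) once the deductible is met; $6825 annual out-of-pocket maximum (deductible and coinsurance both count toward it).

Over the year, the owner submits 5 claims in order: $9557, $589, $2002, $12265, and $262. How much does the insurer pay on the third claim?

$1601.60

Bill 1, $9557: $2800 finishes the deductible; $6757 goes to coinsurance; owner's 20% is $1351.40. Cost to owner: $4151.40. OOP to date $4151.40. Plan pays $9557 − $4151.40 = $5405.60.
Bill 2, $589: deductible met; 20% of $589 = $117.80. Owner pays $117.80; OOP now $4269.20. Plan pays $589 − $117.80 = $471.20.
Bill 3, $2002: deductible already satisfied, so owner's share is 20% × $2002 = $400.40. Owner owes $400.40 (running OOP $4669.60). Insurer: $2002 − $400.40 = $1601.60.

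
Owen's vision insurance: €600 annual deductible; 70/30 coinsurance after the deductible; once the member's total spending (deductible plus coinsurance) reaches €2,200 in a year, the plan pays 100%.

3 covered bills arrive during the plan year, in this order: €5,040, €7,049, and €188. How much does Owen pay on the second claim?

€268

Claim 1 (€5,040): €600 to deductible, leaving €4,440; coinsurance €4,440 × 30% = €1,332. Member owes €1,932 (running OOP €1,932).
Claim 2 (€7,049): deductible met; 30% of €7,049 = €2,114.70. Adding that to €1,932 gives €4,046.70, past the €2,200 cap; member pays only €2,200 − €1,932 = €268.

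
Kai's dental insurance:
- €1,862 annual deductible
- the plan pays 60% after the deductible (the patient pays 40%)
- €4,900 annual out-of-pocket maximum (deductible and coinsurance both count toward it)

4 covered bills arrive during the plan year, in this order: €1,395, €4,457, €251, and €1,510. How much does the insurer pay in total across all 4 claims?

€3,450.60

Claim 1 (€1,395): all of it applies to the deductible. Patient owes €1,395 (running OOP €1,395). Insurer: €1,395 − €1,395 = €0.
Claim 2 (€4,457): €467 finishes the deductible; €3,990 goes to coinsurance; coinsurance €3,990 × 40% = €1,596. Patient owes €2,063 (running OOP €3,458). Plan pays €4,457 − €2,063 = €2,394.
Claim 3 (€251): deductible already satisfied, so patient's share is 40% × €251 = €100.40. Cost to patient: €100.40. OOP to date €3,558.40. Plan pays €251 − €100.40 = €150.60.
Claim 4 (€1,510): deductible already satisfied, so patient's share is 40% × €1,510 = €604. Patient pays €604; OOP now €4,162.40. Plan pays €1,510 − €604 = €906.
Insurer total = bills − patient's total = €7,613 − €4,162.40 = €3,450.60.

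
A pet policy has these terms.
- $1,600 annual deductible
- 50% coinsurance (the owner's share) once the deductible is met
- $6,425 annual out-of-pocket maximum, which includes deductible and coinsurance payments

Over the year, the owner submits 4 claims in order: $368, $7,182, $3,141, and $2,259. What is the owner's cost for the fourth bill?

$279.50

#1 ($368): entire amount goes to the deductible. Cost to owner: $368. OOP to date $368.
#2 ($7,182): $1,232 finishes the deductible; $5,950 goes to coinsurance; 50% of $5,950 = $2,975. Cost to owner: $4,207. OOP to date $4,575.
#3 ($3,141): deductible already satisfied, so owner's share is 50% × $3,141 = $1,570.50. Owner owes $1,570.50 (running OOP $6,145.50).
#4 ($2,259): deductible already satisfied, so owner's share is 50% × $2,259 = $1,129.50. That would push OOP to $7,275, over the $6,425 cap, so owner pays $6,425 − $6,145.50 = $279.50.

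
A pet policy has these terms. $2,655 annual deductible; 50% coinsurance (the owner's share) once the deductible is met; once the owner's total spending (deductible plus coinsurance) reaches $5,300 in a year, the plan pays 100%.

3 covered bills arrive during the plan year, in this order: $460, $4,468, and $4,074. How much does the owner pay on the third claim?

$1,508.50

Bill 1, $460: fully absorbed by the deductible. Owner pays $460; OOP now $460.
Bill 2, $4,468: $2,195 finishes the deductible; $2,273 goes to coinsurance; owner's 50% is $1,136.50. Owner owes $3,331.50 (running OOP $3,791.50).
Bill 3, $4,074: 50% coinsurance on $4,074 = $2,037. That would push OOP to $5,828.50, over the $5,300 cap, so owner pays $5,300 − $3,791.50 = $1,508.50.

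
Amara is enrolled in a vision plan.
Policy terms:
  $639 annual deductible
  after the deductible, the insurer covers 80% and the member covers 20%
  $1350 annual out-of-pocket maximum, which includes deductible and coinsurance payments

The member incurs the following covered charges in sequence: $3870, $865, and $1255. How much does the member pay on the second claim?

Claim 1 — $3870: deductible takes $639, $3231 remains; member's 20% is $646.20. Member owes $1285.20 (running OOP $1285.20).
Claim 2 — $865: deductible already satisfied, so member's share is 20% × $865 = $173. That would push OOP to $1458.20, over the $1350 cap, so member pays $1350 − $1285.20 = $64.80.

$64.80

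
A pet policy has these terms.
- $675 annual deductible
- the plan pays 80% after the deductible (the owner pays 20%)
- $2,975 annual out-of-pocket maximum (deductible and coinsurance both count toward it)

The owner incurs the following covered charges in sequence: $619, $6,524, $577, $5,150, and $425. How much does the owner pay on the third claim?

$115.40

#1 ($619): fully absorbed by the deductible. Owner pays $619; OOP now $619.
#2 ($6,524): $56 to deductible, leaving $6,468; coinsurance $6,468 × 20% = $1,293.60. Owner pays $1,349.60; OOP now $1,968.60.
#3 ($577): 20% coinsurance on $577 = $115.40. Cost to owner: $115.40. OOP to date $2,084.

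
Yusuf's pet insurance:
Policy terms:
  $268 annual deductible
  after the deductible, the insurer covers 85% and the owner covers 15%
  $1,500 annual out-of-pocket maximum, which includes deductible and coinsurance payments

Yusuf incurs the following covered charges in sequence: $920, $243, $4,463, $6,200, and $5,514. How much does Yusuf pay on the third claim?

$669.45

Claim 1 — $920: $268 finishes the deductible; $652 goes to coinsurance; 15% of $652 = $97.80. Cost to owner: $365.80. OOP to date $365.80.
Claim 2 — $243: deductible met; 15% of $243 = $36.45. Owner pays $36.45; OOP now $402.25.
Claim 3 — $4,463: deductible already satisfied, so owner's share is 15% × $4,463 = $669.45. Owner pays $669.45; OOP now $1,071.70.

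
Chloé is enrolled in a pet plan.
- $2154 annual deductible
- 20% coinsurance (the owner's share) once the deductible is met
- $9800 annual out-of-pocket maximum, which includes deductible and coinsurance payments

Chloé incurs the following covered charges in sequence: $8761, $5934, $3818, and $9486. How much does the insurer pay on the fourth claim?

Claim 1 ($8761): $2154 finishes the deductible; $6607 goes to coinsurance; owner's 20% is $1321.40. Cost to owner: $3475.40. OOP to date $3475.40. Plan pays $8761 − $3475.40 = $5285.60.
Claim 2 ($5934): deductible met; 20% of $5934 = $1186.80. Owner pays $1186.80; OOP now $4662.20. Insurer: $5934 − $1186.80 = $4747.20.
Claim 3 ($3818): deductible met; 20% of $3818 = $763.60. Cost to owner: $763.60. OOP to date $5425.80. Plan pays $3818 − $763.60 = $3054.40.
Claim 4 ($9486): deductible met; 20% of $9486 = $1897.20. Cost to owner: $1897.20. OOP to date $7323. Plan pays $9486 − $1897.20 = $7588.80.

$7588.80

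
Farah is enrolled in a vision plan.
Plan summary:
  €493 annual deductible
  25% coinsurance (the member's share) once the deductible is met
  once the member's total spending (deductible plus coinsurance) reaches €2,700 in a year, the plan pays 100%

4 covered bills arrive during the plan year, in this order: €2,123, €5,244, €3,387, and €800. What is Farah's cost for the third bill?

€488.50

Bill 1, €2,123: €493 finishes the deductible; €1,630 goes to coinsurance; member's 25% is €407.50. Member owes €900.50 (running OOP €900.50).
Bill 2, €5,244: deductible met; 25% of €5,244 = €1,311. Member pays €1,311; OOP now €2,211.50.
Bill 3, €3,387: deductible already satisfied, so member's share is 25% × €3,387 = €846.75. That would push OOP to €3,058.25, over the €2,700 cap, so member pays €2,700 − €2,211.50 = €488.50.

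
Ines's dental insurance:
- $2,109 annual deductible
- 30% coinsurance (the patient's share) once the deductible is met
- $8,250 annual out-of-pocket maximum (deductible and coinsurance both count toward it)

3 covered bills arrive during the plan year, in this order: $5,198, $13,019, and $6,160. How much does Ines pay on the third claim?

Bill 1, $5,198: $2,109 finishes the deductible; $3,089 goes to coinsurance; coinsurance $3,089 × 30% = $926.70. Cost to patient: $3,035.70. OOP to date $3,035.70.
Bill 2, $13,019: 30% coinsurance on $13,019 = $3,905.70. Cost to patient: $3,905.70. OOP to date $6,941.40.
Bill 3, $6,160: deductible met; 30% of $6,160 = $1,848. OOP would hit $8,789.40 > $8,250, so the cap limits the patient to $8,250 − $6,941.40 = $1,308.60.

$1,308.60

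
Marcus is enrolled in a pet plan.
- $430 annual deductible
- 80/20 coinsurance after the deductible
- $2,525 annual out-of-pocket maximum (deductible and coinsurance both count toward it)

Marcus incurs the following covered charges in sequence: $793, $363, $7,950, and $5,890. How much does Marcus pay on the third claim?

$1,590

Claim 1 ($793): $430 finishes the deductible; $363 goes to coinsurance; 20% of $363 = $72.60. Owner owes $502.60 (running OOP $502.60).
Claim 2 ($363): deductible already satisfied, so owner's share is 20% × $363 = $72.60. Cost to owner: $72.60. OOP to date $575.20.
Claim 3 ($7,950): deductible met; 20% of $7,950 = $1,590. Cost to owner: $1,590. OOP to date $2,165.20.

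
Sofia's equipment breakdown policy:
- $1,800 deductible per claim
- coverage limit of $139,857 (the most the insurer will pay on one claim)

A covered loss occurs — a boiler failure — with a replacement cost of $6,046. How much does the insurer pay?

After the deductible, $6,046 − $1,800 = $4,246 remains.
$4,246 is within the $139,857 limit, so the insurer pays $4,246.

$4,246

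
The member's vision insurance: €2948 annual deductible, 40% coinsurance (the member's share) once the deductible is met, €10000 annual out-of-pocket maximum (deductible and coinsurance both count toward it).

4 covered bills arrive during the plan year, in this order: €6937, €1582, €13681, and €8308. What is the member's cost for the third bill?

€4823.60

Claim 1 — €6937: €2948 finishes the deductible; €3989 goes to coinsurance; coinsurance €3989 × 40% = €1595.60. Member pays €4543.60; OOP now €4543.60.
Claim 2 — €1582: 40% coinsurance on €1582 = €632.80. Member owes €632.80 (running OOP €5176.40).
Claim 3 — €13681: deductible met; 40% of €13681 = €5472.40. That would push OOP to €10648.80, over the €10000 cap, so member pays €10000 − €5176.40 = €4823.60.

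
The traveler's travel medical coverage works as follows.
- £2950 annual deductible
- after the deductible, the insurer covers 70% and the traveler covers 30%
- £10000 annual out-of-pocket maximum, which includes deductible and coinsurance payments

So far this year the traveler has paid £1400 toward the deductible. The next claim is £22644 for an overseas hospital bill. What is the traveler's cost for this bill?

£1400 of the £2950 deductible is already met, leaving £1550.
The remaining £21094 (= £22644 − £1550) moves to coinsurance.
Traveler's 30% share of £21094 is £6328.20.
So the traveler owes £1550 + £6328.20 = £7878.20 before any cap.
Year-to-date out-of-pocket becomes £1400 + £7878.20 = £9278.20, still under the £10000 maximum, so no cap applies.

£7878.20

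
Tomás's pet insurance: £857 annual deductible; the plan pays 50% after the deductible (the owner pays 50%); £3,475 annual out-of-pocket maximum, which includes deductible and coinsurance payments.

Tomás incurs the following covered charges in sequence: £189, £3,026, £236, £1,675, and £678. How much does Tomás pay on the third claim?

£118

Claim 1 (£189): entire amount goes to the deductible. Owner pays £189; OOP now £189.
Claim 2 (£3,026): £668 finishes the deductible; £2,358 goes to coinsurance; 50% of £2,358 = £1,179. Owner pays £1,847; OOP now £2,036.
Claim 3 (£236): deductible already satisfied, so owner's share is 50% × £236 = £118. Owner owes £118 (running OOP £2,154).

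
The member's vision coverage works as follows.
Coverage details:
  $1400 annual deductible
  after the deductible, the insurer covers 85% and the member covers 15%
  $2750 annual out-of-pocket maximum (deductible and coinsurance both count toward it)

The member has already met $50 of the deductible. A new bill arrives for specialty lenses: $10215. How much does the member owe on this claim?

$50 of the $1400 deductible is already met, leaving $1350.
After the $1350 deductible portion, $10215 − $1350 = $8865 is subject to coinsurance.
Coinsurance: $8865 × 15% = $1329.75.
Member responsibility before any cap: $1350 + $1329.75 = $2679.75.
Total out-of-pocket so far would be $50 + $2679.75 = $2729.75, below the $2750 cap — no reduction.

$2679.75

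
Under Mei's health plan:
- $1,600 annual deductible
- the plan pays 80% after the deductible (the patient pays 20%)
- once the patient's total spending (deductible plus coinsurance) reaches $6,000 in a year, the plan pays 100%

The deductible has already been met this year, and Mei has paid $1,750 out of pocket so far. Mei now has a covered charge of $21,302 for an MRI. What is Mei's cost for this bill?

With the deductible met, the entire $21,302 is subject to coinsurance.
Coinsurance: $21,302 × 20% = $4,260.40.
That would bring total out-of-pocket to $6,010.40, past the $6,000 cap. The patient is capped at $6,000 − $1,750 = $4,250 on this claim.

$4,250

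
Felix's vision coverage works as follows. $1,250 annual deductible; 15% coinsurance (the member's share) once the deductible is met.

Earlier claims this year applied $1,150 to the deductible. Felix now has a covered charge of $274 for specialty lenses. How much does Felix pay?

$126.10

Deductible still to meet: $1,250 − $1,150 = $100.
The remaining $174 (= $274 − $100) moves to coinsurance.
Member's 15% share of $174 is $26.10.
That puts the member's cost at $100 + $26.10 = $126.10.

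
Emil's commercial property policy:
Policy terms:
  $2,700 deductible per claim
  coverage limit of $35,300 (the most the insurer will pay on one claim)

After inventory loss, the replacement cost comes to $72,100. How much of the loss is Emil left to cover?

Less the $2,700 deductible: $72,100 − $2,700 = $69,400.
The $35,300 per-incident cap binds; insurer pays $35,300.
Business's share is the uncovered remainder: $72,100 − $35,300 = $36,800.

$36,800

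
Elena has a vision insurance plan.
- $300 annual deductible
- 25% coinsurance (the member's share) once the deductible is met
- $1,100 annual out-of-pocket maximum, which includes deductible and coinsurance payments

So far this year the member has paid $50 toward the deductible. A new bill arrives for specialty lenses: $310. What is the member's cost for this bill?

$50 of the $300 deductible is already met, leaving $250.
That leaves $310 − $250 = $60 for coinsurance.
Member's 25% share of $60 is $15.
So the member owes $250 + $15 = $265 before any cap.
Cumulative spending $50 + $265 = $315 stays under the $1,100 maximum.

$265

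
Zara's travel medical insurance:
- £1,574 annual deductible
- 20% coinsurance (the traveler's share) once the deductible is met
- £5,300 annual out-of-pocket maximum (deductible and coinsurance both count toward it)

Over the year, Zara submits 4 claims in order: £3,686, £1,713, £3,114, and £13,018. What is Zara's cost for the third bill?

Claim 1 (£3,686): £1,574 finishes the deductible; £2,112 goes to coinsurance; 20% of £2,112 = £422.40. Cost to traveler: £1,996.40. OOP to date £1,996.40.
Claim 2 (£1,713): 20% coinsurance on £1,713 = £342.60. Traveler owes £342.60 (running OOP £2,339).
Claim 3 (£3,114): 20% coinsurance on £3,114 = £622.80. Traveler owes £622.80 (running OOP £2,961.80).

£622.80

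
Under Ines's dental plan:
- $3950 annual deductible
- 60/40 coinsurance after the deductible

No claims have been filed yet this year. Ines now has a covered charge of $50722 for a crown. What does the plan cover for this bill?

Deductible not yet touched, so the first $3950 of the bill goes to the deductible.
After the $3950 deductible portion, $50722 − $3950 = $46772 is subject to coinsurance.
Patient's 40% share of $46772 is $18708.80.
That puts the patient's cost at $3950 + $18708.80 = $22658.80.
The insurer covers the remainder: $50722 − $22658.80 = $28063.20.

$28063.20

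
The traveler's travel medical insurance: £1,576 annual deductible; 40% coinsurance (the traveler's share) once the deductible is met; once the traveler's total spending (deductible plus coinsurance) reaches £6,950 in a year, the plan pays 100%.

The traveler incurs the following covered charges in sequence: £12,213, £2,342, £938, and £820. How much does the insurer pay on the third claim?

Claim 1 (£12,213): deductible takes £1,576, £10,637 remains; 40% of £10,637 = £4,254.80. Traveler owes £5,830.80 (running OOP £5,830.80). Insurer: £12,213 − £5,830.80 = £6,382.20.
Claim 2 (£2,342): deductible already satisfied, so traveler's share is 40% × £2,342 = £936.80. Traveler owes £936.80 (running OOP £6,767.60). Insurer: £2,342 − £936.80 = £1,405.20.
Claim 3 (£938): 40% coinsurance on £938 = £375.20. That would push OOP to £7,142.80, over the £6,950 cap, so traveler pays £6,950 − £6,767.60 = £182.40. Plan pays £938 − £182.40 = £755.60.

£755.60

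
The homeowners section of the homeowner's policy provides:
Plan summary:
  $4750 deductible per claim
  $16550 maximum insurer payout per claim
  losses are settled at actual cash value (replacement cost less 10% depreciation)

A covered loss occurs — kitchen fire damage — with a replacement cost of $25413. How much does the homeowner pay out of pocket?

$8863

Actual cash value after 10% depreciation: $25413 × 90% = $22871.70.
Less the $4750 deductible: $22871.70 − $4750 = $18121.70.
Since $18121.70 > $16550, the payout is capped at $16550.
Out of pocket: $25413 − $16550 = $8863.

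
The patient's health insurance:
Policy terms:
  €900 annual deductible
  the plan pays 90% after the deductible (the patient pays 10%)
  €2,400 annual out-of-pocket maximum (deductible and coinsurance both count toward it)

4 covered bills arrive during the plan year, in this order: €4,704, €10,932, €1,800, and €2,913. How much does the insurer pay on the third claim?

€1,773.60

Claim 1 (€4,704): deductible takes €900, €3,804 remains; 10% of €3,804 = €380.40. Patient owes €1,280.40 (running OOP €1,280.40). Insurer: €4,704 − €1,280.40 = €3,423.60.
Claim 2 (€10,932): 10% coinsurance on €10,932 = €1,093.20. Patient pays €1,093.20; OOP now €2,373.60. Insurer: €10,932 − €1,093.20 = €9,838.80.
Claim 3 (€1,800): deductible already satisfied, so patient's share is 10% × €1,800 = €180. Adding that to €2,373.60 gives €2,553.60, past the €2,400 cap; patient pays only €2,400 − €2,373.60 = €26.40. Insurer: €1,800 − €26.40 = €1,773.60.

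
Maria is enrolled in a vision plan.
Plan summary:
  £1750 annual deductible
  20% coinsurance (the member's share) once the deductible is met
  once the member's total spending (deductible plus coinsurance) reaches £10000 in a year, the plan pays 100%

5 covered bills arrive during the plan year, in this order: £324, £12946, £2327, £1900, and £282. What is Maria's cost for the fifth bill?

Claim 1 — £324: fully absorbed by the deductible. Member pays £324; OOP now £324.
Claim 2 — £12946: £1426 finishes the deductible; £11520 goes to coinsurance; coinsurance £11520 × 20% = £2304. Cost to member: £3730. OOP to date £4054.
Claim 3 — £2327: deductible met; 20% of £2327 = £465.40. Member pays £465.40; OOP now £4519.40.
Claim 4 — £1900: 20% coinsurance on £1900 = £380. Member pays £380; OOP now £4899.40.
Claim 5 — £282: deductible met; 20% of £282 = £56.40. Cost to member: £56.40. OOP to date £4955.80.

£56.40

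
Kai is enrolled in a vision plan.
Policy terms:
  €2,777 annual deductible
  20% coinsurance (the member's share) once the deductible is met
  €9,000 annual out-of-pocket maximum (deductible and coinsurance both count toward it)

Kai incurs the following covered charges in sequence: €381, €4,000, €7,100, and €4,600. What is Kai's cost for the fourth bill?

Claim 1 — €381: all of it applies to the deductible. Cost to member: €381. OOP to date €381.
Claim 2 — €4,000: €2,396 finishes the deductible; €1,604 goes to coinsurance; member's 20% is €320.80. Member pays €2,716.80; OOP now €3,097.80.
Claim 3 — €7,100: deductible already satisfied, so member's share is 20% × €7,100 = €1,420. Member owes €1,420 (running OOP €4,517.80).
Claim 4 — €4,600: 20% coinsurance on €4,600 = €920. Cost to member: €920. OOP to date €5,437.80.

€920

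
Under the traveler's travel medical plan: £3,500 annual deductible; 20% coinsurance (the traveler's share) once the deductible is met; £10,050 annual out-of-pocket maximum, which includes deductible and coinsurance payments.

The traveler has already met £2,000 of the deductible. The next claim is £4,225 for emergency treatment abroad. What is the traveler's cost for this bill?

£2,045

Remaining deductible: £3,500 − £2,000 = £1,500.
After the £1,500 deductible portion, £4,225 − £1,500 = £2,725 is subject to coinsurance.
Coinsurance: £2,725 × 20% = £545.
So the traveler owes £1,500 + £545 = £2,045 before any cap.
Year-to-date out-of-pocket becomes £2,000 + £2,045 = £4,045, still under the £10,050 maximum, so no cap applies.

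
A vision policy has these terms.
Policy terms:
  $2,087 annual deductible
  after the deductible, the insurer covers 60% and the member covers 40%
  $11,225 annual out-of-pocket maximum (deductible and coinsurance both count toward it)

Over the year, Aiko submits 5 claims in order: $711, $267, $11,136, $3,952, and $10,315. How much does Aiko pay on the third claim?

Bill 1, $711: all of it applies to the deductible. Cost to member: $711. OOP to date $711.
Bill 2, $267: all of it applies to the deductible. Cost to member: $267. OOP to date $978.
Bill 3, $11,136: deductible takes $1,109, $10,027 remains; member's 40% is $4,010.80. Member pays $5,119.80; OOP now $6,097.80.

$5,119.80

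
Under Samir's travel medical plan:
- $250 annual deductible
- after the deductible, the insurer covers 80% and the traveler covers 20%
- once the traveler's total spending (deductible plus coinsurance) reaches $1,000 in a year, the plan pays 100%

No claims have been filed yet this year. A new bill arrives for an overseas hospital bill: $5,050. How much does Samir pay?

$1,000

The full $250 deductible is still open; $250 of this bill applies to it.
The remaining $4,800 (= $5,050 − $250) moves to coinsurance.
20% of $4,800 = $960 falls to the traveler.
Traveler responsibility before any cap: $250 + $960 = $1,210.
Year-to-date out-of-pocket would reach $0 + $1,210 = $1,210, above the $1,000 maximum, so the traveler pays only $1,000 − $0 = $1,000.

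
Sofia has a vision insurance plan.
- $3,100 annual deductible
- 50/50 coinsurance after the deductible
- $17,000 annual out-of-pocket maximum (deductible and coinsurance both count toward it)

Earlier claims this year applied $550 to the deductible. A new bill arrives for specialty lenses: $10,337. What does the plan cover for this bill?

Remaining deductible: $3,100 − $550 = $2,550.
That leaves $10,337 − $2,550 = $7,787 for coinsurance.
Member's 50% share of $7,787 is $3,893.50.
So the member owes $2,550 + $3,893.50 = $6,443.50 before any cap.
Cumulative spending $550 + $6,443.50 = $6,993.50 stays under the $17,000 maximum.
The plan picks up $10,337 − $6,443.50 = $3,893.50.

$3,893.50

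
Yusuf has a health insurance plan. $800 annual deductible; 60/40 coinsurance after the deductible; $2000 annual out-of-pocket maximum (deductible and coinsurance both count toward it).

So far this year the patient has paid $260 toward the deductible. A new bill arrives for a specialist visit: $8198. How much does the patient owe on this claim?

$1740

Deductible still to meet: $800 − $260 = $540.
That leaves $8198 − $540 = $7658 for coinsurance.
40% of $7658 = $3063.20 falls to the patient.
So the patient owes $540 + $3063.20 = $3603.20 before any cap.
Year-to-date out-of-pocket would reach $260 + $3603.20 = $3863.20, above the $2000 maximum, so the patient pays only $2000 − $260 = $1740.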